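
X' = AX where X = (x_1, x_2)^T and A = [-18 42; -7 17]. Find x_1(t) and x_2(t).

x_1(t) = 2K_1e^(3t) - 3K_2e^(-4t), x_2(t) = K_1e^(3t) - K_2e^(-4t)

Coefficient matrix A = [[-18, 42], [-7, 17]].
Characteristic polynomial det(A - λI) = λ^2 + λ - 12 = 0.
Eigenvalues λ = 3, -4.
For λ=3: (A-λI) row 1 is [-21, 42], so an eigenvector is (2, 1).
For λ=-4: (A-λI) row 1 is [-14, 42], so an eigenvector is (-3, -1).
General solution: K_1e^(3t)(2,1) + K_2e^(-4t)(-3,-1).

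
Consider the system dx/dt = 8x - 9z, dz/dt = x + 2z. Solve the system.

x(t) = 3K_1e^(5t) + 3K_2te^(5t) + K_2e^(5t), z(t) = K_1e^(5t) + K_2te^(5t)

Coefficient matrix A = [[8, -9], [1, 2]].
Characteristic polynomial det(A - λI) = λ^2 - 10λ + 25 = 0.
Single eigenvalue λ = 5 with algebraic multiplicity 2.
Eigenvector v = (3,1); generalized eigenvector w with (A-λI)w=v is (1,0).
General solution: e^(5t)[K_1·v + K_2·(t·v + w)].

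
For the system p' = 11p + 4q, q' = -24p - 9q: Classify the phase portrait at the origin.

saddle

A = [[11,4],[-24,-9]]; det(A-λI) = λ^2 - 2λ - 3.
λ = 3, -1: opposite signs.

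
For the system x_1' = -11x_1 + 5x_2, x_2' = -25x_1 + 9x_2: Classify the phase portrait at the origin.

stable spiral

A = [[-11,5],[-25,9]]; det(A-λI) = λ^2 + 2λ + 26.
λ = -1 ± 5i: negative real part.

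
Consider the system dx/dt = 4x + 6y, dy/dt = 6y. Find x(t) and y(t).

x(t) = c_1e^(4t) - 3c_2e^(6t), y(t) = -c_2e^(6t)

Coefficient matrix A = [[4, 6], [0, 6]].
Characteristic polynomial det(A - λI) = λ^2 - 10λ + 24 = 0.
Eigenvalues λ = 4, 6.
For λ=4: (A-λI) row 1 is [0, 6], so an eigenvector is (1, 0).
For λ=6: (A-λI) row 1 is [-2, 6], so an eigenvector is (-3, -1).
General solution: c_1e^(4t)(1,0) + c_2e^(6t)(-3,-1).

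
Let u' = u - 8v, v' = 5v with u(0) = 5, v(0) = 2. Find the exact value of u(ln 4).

A = [[1,-8],[0,5]]; eigenvalues λ = 5, 1.
Eigenvectors: (2,-1) for λ=5, (1,0) for λ=1.
From the initial condition, c_1 = -2, c_2 = 9.
u(ln 4) = (-2)(4^5)(2) + (9)(4^1)(1) = -4060.

-4060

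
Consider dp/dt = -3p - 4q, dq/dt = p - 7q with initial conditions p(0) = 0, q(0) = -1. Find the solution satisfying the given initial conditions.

p(t) = 4te^(-5t), q(t) = 2te^(-5t) - e^(-5t)

Coefficient matrix A = [[-3, -4], [1, -7]].
Characteristic polynomial det(A - λI) = λ^2 + 10λ + 25 = 0.
Single eigenvalue λ = -5 with algebraic multiplicity 2.
Eigenvector v = (2,1); generalized eigenvector w with (A-λI)w=v is (1,0).
General solution: e^(-5t)[K_1·v + K_2·(t·v + w)].
Applying p(0)=0, q(0)=-1 gives K_1=-1, K_2=2.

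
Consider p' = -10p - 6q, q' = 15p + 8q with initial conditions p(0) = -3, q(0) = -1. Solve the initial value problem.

Coefficient matrix A = [[-10, -6], [15, 8]].
Characteristic polynomial det(A - λI) = λ^2 + 2λ + 10 = 0.
Eigenvalues λ = -1 ± 3i (complex conjugate pair).
For λ=-1+3i: an eigenvector is (1,-1) - i(-1,2) = (1 + i, -1 - 2i).
A real fundamental pair from Re and Im of e^((-1+3i)t)v: X_1 = e^(-t)(cos(3t)·(1,-1) + sin(3t)·(-1,2)), X_2 = e^(-t)(sin(3t)·(1,-1) - cos(3t)·(-1,2)).
General solution: K_1X_1 + K_2X_2.
Applying p(0)=-3, q(0)=-1 gives K_1=-7, K_2=4.

p(t) = 11e^(-t)sin(3t) - 3e^(-t)cos(3t), q(t) = -18e^(-t)sin(3t) - e^(-t)cos(3t)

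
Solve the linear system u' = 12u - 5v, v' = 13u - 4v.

Coefficient matrix A = [[12, -5], [13, -4]].
Characteristic polynomial det(A - λI) = λ^2 - 8λ + 17 = 0.
Eigenvalues λ = 4 ± i (complex conjugate pair).
For λ=4+i: an eigenvector is (2,3) - i(1,2) = (2 - i, 3 - 2i).
A real fundamental pair from Re and Im of e^((4+i)t)v: X_1 = e^(4t)(cos(t)·(2,3) + sin(t)·(1,2)), X_2 = e^(4t)(sin(t)·(2,3) - cos(t)·(1,2)).
General solution: C_1X_1 + C_2X_2.

u(t) = C_1e^(4t)sin(t) + 2C_1e^(4t)cos(t) + 2C_2e^(4t)sin(t) - C_2e^(4t)cos(t), v(t) = 2C_1e^(4t)sin(t) + 3C_1e^(4t)cos(t) + 3C_2e^(4t)sin(t) - 2C_2e^(4t)cos(t)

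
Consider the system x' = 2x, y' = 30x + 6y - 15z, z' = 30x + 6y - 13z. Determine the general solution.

Coefficient matrix A = [[2, 0, 0], [30, 6, -15], [30, 6, -13]].
det(A - λI) = 0 gives eigenvalues λ = 2, -4, -3.
For λ=2: eigenvector (1,0,2).
For λ=-4: eigenvector (0,-3,-2).
For λ=-3: eigenvector (0,5,3).
General solution: c_1e^(2t)(1,0,2) + c_2e^(-4t)(0,-3,-2) + c_3e^(-3t)(0,5,3).

x(t) = c_1e^(2t), y(t) = -3c_2e^(-4t) + 5c_3e^(-3t), z(t) = 2c_1e^(2t) - 2c_2e^(-4t) + 3c_3e^(-3t)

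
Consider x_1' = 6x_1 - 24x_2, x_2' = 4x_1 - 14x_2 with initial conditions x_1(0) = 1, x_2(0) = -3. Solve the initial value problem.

x_1(t) = 21e^(-2t) - 20e^(-6t), x_2(t) = 7e^(-2t) - 10e^(-6t)

Coefficient matrix A = [[6, -24], [4, -14]].
Characteristic polynomial det(A - λI) = λ^2 + 8λ + 12 = 0.
Eigenvalues λ = -6, -2.
For λ=-6: (A-λI) row 1 is [12, -24], so an eigenvector is (-2, -1).
For λ=-2: (A-λI) row 1 is [8, -24], so an eigenvector is (3, 1).
General solution: c_1e^(-6t)(-2,-1) + c_2e^(-2t)(3,1).
Applying x_1(0)=1, x_2(0)=-3 gives c_1=10, c_2=7.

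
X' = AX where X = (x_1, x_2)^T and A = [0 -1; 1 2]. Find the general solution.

Coefficient matrix A = [[0, -1], [1, 2]].
Characteristic polynomial det(A - λI) = λ^2 - 2λ + 1 = 0.
Single eigenvalue λ = 1 with algebraic multiplicity 2.
Eigenvector v = (1,-1); generalized eigenvector w with (A-λI)w=v is (0,-1).
General solution: e^(t)[K_1·v + K_2·(t·v + w)].

x_1(t) = K_1e^(t) + K_2te^(t), x_2(t) = -K_1e^(t) - K_2te^(t) - K_2e^(t)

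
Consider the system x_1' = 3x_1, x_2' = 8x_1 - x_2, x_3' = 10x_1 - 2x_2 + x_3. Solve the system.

Coefficient matrix A = [[3, 0, 0], [8, -1, 0], [10, -2, 1]].
det(A - λI) = 0 gives eigenvalues λ = 3, 1, -1.
For λ=3: eigenvector (1,2,3).
For λ=1: eigenvector (0,0,1).
For λ=-1: eigenvector (0,1,1).
General solution: K_1e^(3t)(1,2,3) + K_2e^(t)(0,0,1) + K_3e^(-t)(0,1,1).

x_1(t) = K_1e^(3t), x_2(t) = 2K_1e^(3t) + K_3e^(-t), x_3(t) = 3K_1e^(3t) + K_2e^(t) + K_3e^(-t)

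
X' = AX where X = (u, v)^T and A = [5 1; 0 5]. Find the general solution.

Coefficient matrix A = [[5, 1], [0, 5]].
Characteristic polynomial det(A - λI) = λ^2 - 10λ + 25 = 0.
Single eigenvalue λ = 5 with algebraic multiplicity 2.
Eigenvector v = (-1,0); generalized eigenvector w with (A-λI)w=v is (-3,-1).
General solution: e^(5t)[K_1·v + K_2·(t·v + w)].

u(t) = -K_1e^(5t) - K_2te^(5t) - 3K_2e^(5t), v(t) = -K_2e^(5t)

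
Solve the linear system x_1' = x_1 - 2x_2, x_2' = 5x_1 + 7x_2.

x_1(t) = -c_1e^(4t)sin(t) - c_1e^(4t)cos(t) - c_2e^(4t)sin(t) + c_2e^(4t)cos(t), x_2(t) = c_1e^(4t)sin(t) + 2c_1e^(4t)cos(t) + 2c_2e^(4t)sin(t) - c_2e^(4t)cos(t)

Coefficient matrix A = [[1, -2], [5, 7]].
Characteristic polynomial det(A - λI) = λ^2 - 8λ + 17 = 0.
Eigenvalues λ = 4 ± i (complex conjugate pair).
For λ=4+i: an eigenvector is (-1,2) - i(-1,1) = (-1 + i, 2 - i).
A real fundamental pair from Re and Im of e^((4+i)t)v: X_1 = e^(4t)(cos(t)·(-1,2) + sin(t)·(-1,1)), X_2 = e^(4t)(sin(t)·(-1,2) - cos(t)·(-1,1)).
General solution: c_1X_1 + c_2X_2.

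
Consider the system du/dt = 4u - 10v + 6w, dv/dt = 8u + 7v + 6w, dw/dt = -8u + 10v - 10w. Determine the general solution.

u(t) = 3c_1e^(-4t) + 5c_2e^(2t) - 2c_3e^(3t), v(t) = -2c_2e^(2t) + c_3e^(3t), w(t) = -4c_1e^(-4t) - 5c_2e^(2t) + 2c_3e^(3t)

Coefficient matrix A = [[4, -10, 6], [8, 7, 6], [-8, 10, -10]].
det(A - λI) = 0 gives eigenvalues λ = -4, 2, 3.
For λ=-4: eigenvector (3,0,-4).
For λ=2: eigenvector (5,-2,-5).
For λ=3: eigenvector (-2,1,2).
General solution: c_1e^(-4t)(3,0,-4) + c_2e^(2t)(5,-2,-5) + c_3e^(3t)(-2,1,2).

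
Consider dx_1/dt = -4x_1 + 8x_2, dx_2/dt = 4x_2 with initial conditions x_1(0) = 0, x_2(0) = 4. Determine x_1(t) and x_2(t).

Coefficient matrix A = [[-4, 8], [0, 4]].
Characteristic polynomial det(A - λI) = λ^2 - 16 = 0.
Eigenvalues λ = 4, -4.
For λ=4: (A-λI) row 1 is [-8, 8], so an eigenvector is (1, 1).
For λ=-4: (A-λI) row 1 is [0, 8], so an eigenvector is (-1, 0).
General solution: c_1e^(4t)(1,1) + c_2e^(-4t)(-1,0).
Applying x_1(0)=0, x_2(0)=4 gives c_1=4, c_2=4.

x_1(t) = 4e^(4t) - 4e^(-4t), x_2(t) = 4e^(4t)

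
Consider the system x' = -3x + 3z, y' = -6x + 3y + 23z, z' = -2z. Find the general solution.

x(t) = -3C_2e^(-2t) + C_3e^(-3t), y(t) = C_1e^(3t) + C_2e^(-2t) + C_3e^(-3t), z(t) = -C_2e^(-2t)

Coefficient matrix A = [[-3, 0, 3], [-6, 3, 23], [0, 0, -2]].
det(A - λI) = 0 gives eigenvalues λ = 3, -2, -3.
For λ=3: eigenvector (0,1,0).
For λ=-2: eigenvector (-3,1,-1).
For λ=-3: eigenvector (1,1,0).
General solution: C_1e^(3t)(0,1,0) + C_2e^(-2t)(-3,1,-1) + C_3e^(-3t)(1,1,0).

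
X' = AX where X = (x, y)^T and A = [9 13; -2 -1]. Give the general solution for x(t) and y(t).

x(t) = 2c_1e^(4t)sin(t) + 3c_1e^(4t)cos(t) + 3c_2e^(4t)sin(t) - 2c_2e^(4t)cos(t), y(t) = -c_1e^(4t)sin(t) - c_1e^(4t)cos(t) - c_2e^(4t)sin(t) + c_2e^(4t)cos(t)

Coefficient matrix A = [[9, 13], [-2, -1]].
Characteristic polynomial det(A - λI) = λ^2 - 8λ + 17 = 0.
Eigenvalues λ = 4 ± i (complex conjugate pair).
For λ=4+i: an eigenvector is (3,-1) - i(2,-1) = (3 - 2i, -1 + i).
A real fundamental pair from Re and Im of e^((4+i)t)v: X_1 = e^(4t)(cos(t)·(3,-1) + sin(t)·(2,-1)), X_2 = e^(4t)(sin(t)·(3,-1) - cos(t)·(2,-1)).
General solution: c_1X_1 + c_2X_2.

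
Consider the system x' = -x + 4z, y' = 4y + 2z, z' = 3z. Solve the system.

Coefficient matrix A = [[-1, 0, 4], [0, 4, 2], [0, 0, 3]].
det(A - λI) = 0 gives eigenvalues λ = 3, 4, -1.
For λ=3: eigenvector (1,-2,1).
For λ=4: eigenvector (0,1,0).
For λ=-1: eigenvector (-1,0,0).
General solution: c_1e^(3t)(1,-2,1) + c_2e^(4t)(0,1,0) + c_3e^(-t)(-1,0,0).

x(t) = c_1e^(3t) - c_3e^(-t), y(t) = -2c_1e^(3t) + c_2e^(4t), z(t) = c_1e^(3t)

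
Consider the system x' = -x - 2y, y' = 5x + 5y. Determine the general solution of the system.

x(t) = -C_1e^(2t)sin(t) - C_1e^(2t)cos(t) - C_2e^(2t)sin(t) + C_2e^(2t)cos(t), y(t) = C_1e^(2t)sin(t) + 2C_1e^(2t)cos(t) + 2C_2e^(2t)sin(t) - C_2e^(2t)cos(t)

Coefficient matrix A = [[-1, -2], [5, 5]].
Characteristic polynomial det(A - λI) = λ^2 - 4λ + 5 = 0.
Eigenvalues λ = 2 ± i (complex conjugate pair).
For λ=2+i: an eigenvector is (-1,2) - i(-1,1) = (-1 + i, 2 - i).
A real fundamental pair from Re and Im of e^((2+i)t)v: X_1 = e^(2t)(cos(t)·(-1,2) + sin(t)·(-1,1)), X_2 = e^(2t)(sin(t)·(-1,2) - cos(t)·(-1,1)).
General solution: C_1X_1 + C_2X_2.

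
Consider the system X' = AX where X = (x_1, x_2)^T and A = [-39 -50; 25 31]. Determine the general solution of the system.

x_1(t) = K_1e^(-4t)sin(5t) - 3K_1e^(-4t)cos(5t) - 3K_2e^(-4t)sin(5t) - K_2e^(-4t)cos(5t), x_2(t) = -K_1e^(-4t)sin(5t) + 2K_1e^(-4t)cos(5t) + 2K_2e^(-4t)sin(5t) + K_2e^(-4t)cos(5t)

Coefficient matrix A = [[-39, -50], [25, 31]].
Characteristic polynomial det(A - λI) = λ^2 + 8λ + 41 = 0.
Eigenvalues λ = -4 ± 5i (complex conjugate pair).
For λ=-4+5i: an eigenvector is (-3,2) - i(1,-1) = (-3 - i, 2 + i).
A real fundamental pair from Re and Im of e^((-4+5i)t)v: X_1 = e^(-4t)(cos(5t)·(-3,2) + sin(5t)·(1,-1)), X_2 = e^(-4t)(sin(5t)·(-3,2) - cos(5t)·(1,-1)).
General solution: K_1X_1 + K_2X_2.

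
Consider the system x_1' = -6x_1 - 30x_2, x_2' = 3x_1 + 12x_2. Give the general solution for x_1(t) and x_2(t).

x_1(t) = -C_1e^(3t)sin(3t) - 3C_1e^(3t)cos(3t) - 3C_2e^(3t)sin(3t) + C_2e^(3t)cos(3t), x_2(t) = C_1e^(3t)cos(3t) + C_2e^(3t)sin(3t)

Coefficient matrix A = [[-6, -30], [3, 12]].
Characteristic polynomial det(A - λI) = λ^2 - 6λ + 18 = 0.
Eigenvalues λ = 3 ± 3i (complex conjugate pair).
For λ=3+3i: an eigenvector is (-3,1) - i(-1,0) = (-3 + i, 1).
A real fundamental pair from Re and Im of e^((3+3i)t)v: X_1 = e^(3t)(cos(3t)·(-3,1) + sin(3t)·(-1,0)), X_2 = e^(3t)(sin(3t)·(-3,1) - cos(3t)·(-1,0)).
General solution: C_1X_1 + C_2X_2.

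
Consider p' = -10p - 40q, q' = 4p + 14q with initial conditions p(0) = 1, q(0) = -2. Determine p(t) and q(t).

Coefficient matrix A = [[-10, -40], [4, 14]].
Characteristic polynomial det(A - λI) = λ^2 - 4λ + 20 = 0.
Eigenvalues λ = 2 ± 4i (complex conjugate pair).
For λ=2+4i: an eigenvector is (-3,1) - i(-1,0) = (-3 + i, 1).
A real fundamental pair from Re and Im of e^((2+4i)t)v: X_1 = e^(2t)(cos(4t)·(-3,1) + sin(4t)·(-1,0)), X_2 = e^(2t)(sin(4t)·(-3,1) - cos(4t)·(-1,0)).
General solution: K_1X_1 + K_2X_2.
Applying p(0)=1, q(0)=-2 gives K_1=-2, K_2=-5.

p(t) = 17e^(2t)sin(4t) + e^(2t)cos(4t), q(t) = -5e^(2t)sin(4t) - 2e^(2t)cos(4t)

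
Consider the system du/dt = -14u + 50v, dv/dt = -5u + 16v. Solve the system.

Coefficient matrix A = [[-14, 50], [-5, 16]].
Characteristic polynomial det(A - λI) = λ^2 - 2λ + 26 = 0.
Eigenvalues λ = 1 ± 5i (complex conjugate pair).
For λ=1+5i: an eigenvector is (1,0) - i(-3,-1) = (1 + 3i, 0 + i).
A real fundamental pair from Re and Im of e^((1+5i)t)v: X_1 = e^(t)(cos(5t)·(1,0) + sin(5t)·(-3,-1)), X_2 = e^(t)(sin(5t)·(1,0) - cos(5t)·(-3,-1)).
General solution: C_1X_1 + C_2X_2.

u(t) = -3C_1e^(t)sin(5t) + C_1e^(t)cos(5t) + C_2e^(t)sin(5t) + 3C_2e^(t)cos(5t), v(t) = -C_1e^(t)sin(5t) + C_2e^(t)cos(5t)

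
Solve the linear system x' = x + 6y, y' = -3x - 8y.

Coefficient matrix A = [[1, 6], [-3, -8]].
Characteristic polynomial det(A - λI) = λ^2 + 7λ + 10 = 0.
Eigenvalues λ = -5, -2.
For λ=-5: (A-λI) row 1 is [6, 6], so an eigenvector is (1, -1).
For λ=-2: (A-λI) row 1 is [3, 6], so an eigenvector is (2, -1).
General solution: C_1e^(-5t)(1,-1) + C_2e^(-2t)(2,-1).

x(t) = C_1e^(-5t) + 2C_2e^(-2t), y(t) = -C_1e^(-5t) - C_2e^(-2t)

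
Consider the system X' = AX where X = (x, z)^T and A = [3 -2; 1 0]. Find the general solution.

x(t) = -2C_1e^(2t) + C_2e^(t), z(t) = -C_1e^(2t) + C_2e^(t)

Coefficient matrix A = [[3, -2], [1, 0]].
Characteristic polynomial det(A - λI) = λ^2 - 3λ + 2 = 0.
Eigenvalues λ = 2, 1.
For λ=2: (A-λI) row 1 is [1, -2], so an eigenvector is (-2, -1).
For λ=1: (A-λI) row 1 is [2, -2], so an eigenvector is (1, 1).
General solution: C_1e^(2t)(-2,-1) + C_2e^(t)(1,1).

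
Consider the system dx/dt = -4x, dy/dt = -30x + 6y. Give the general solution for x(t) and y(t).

x(t) = -K_2e^(-4t), y(t) = -K_1e^(6t) - 3K_2e^(-4t)

Coefficient matrix A = [[-4, 0], [-30, 6]].
Characteristic polynomial det(A - λI) = λ^2 - 2λ - 24 = 0.
Eigenvalues λ = 6, -4.
For λ=6: (A-λI) row 1 is [-10, 0], so an eigenvector is (0, -1).
For λ=-4: (A-λI) row 2 is [-30, 10], so an eigenvector is (-1, -3).
General solution: K_1e^(6t)(0,-1) + K_2e^(-4t)(-1,-3).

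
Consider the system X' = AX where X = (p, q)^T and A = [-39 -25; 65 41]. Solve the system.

p(t) = -K_1e^(t)sin(5t) + 2K_1e^(t)cos(5t) + 2K_2e^(t)sin(5t) + K_2e^(t)cos(5t), q(t) = 2K_1e^(t)sin(5t) - 3K_1e^(t)cos(5t) - 3K_2e^(t)sin(5t) - 2K_2e^(t)cos(5t)

Coefficient matrix A = [[-39, -25], [65, 41]].
Characteristic polynomial det(A - λI) = λ^2 - 2λ + 26 = 0.
Eigenvalues λ = 1 ± 5i (complex conjugate pair).
For λ=1+5i: an eigenvector is (2,-3) - i(-1,2) = (2 + i, -3 - 2i).
A real fundamental pair from Re and Im of e^((1+5i)t)v: X_1 = e^(t)(cos(5t)·(2,-3) + sin(5t)·(-1,2)), X_2 = e^(t)(sin(5t)·(2,-3) - cos(5t)·(-1,2)).
General solution: K_1X_1 + K_2X_2.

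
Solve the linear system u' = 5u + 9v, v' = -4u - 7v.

u(t) = 3c_1e^(-t) + 3c_2te^(-t) - c_2e^(-t), v(t) = -2c_1e^(-t) - 2c_2te^(-t) + c_2e^(-t)

Coefficient matrix A = [[5, 9], [-4, -7]].
Characteristic polynomial det(A - λI) = λ^2 + 2λ + 1 = 0.
Single eigenvalue λ = -1 with algebraic multiplicity 2.
Eigenvector v = (3,-2); generalized eigenvector w with (A-λI)w=v is (-1,1).
General solution: e^(-t)[c_1·v + c_2·(t·v + w)].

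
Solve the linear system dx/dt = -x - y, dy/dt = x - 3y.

x(t) = C_1e^(-2t) + C_2te^(-2t) - C_2e^(-2t), y(t) = C_1e^(-2t) + C_2te^(-2t) - 2C_2e^(-2t)

Coefficient matrix A = [[-1, -1], [1, -3]].
Characteristic polynomial det(A - λI) = λ^2 + 4λ + 4 = 0.
Single eigenvalue λ = -2 with algebraic multiplicity 2.
Eigenvector v = (1,1); generalized eigenvector w with (A-λI)w=v is (-1,-2).
General solution: e^(-2t)[C_1·v + C_2·(t·v + w)].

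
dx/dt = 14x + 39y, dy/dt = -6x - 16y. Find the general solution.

Coefficient matrix A = [[14, 39], [-6, -16]].
Characteristic polynomial det(A - λI) = λ^2 + 2λ + 10 = 0.
Eigenvalues λ = -1 ± 3i (complex conjugate pair).
For λ=-1+3i: an eigenvector is (-2,1) - i(3,-1) = (-2 - 3i, 1 + i).
A real fundamental pair from Re and Im of e^((-1+3i)t)v: X_1 = e^(-t)(cos(3t)·(-2,1) + sin(3t)·(3,-1)), X_2 = e^(-t)(sin(3t)·(-2,1) - cos(3t)·(3,-1)).
General solution: c_1X_1 + c_2X_2.

x(t) = 3c_1e^(-t)sin(3t) - 2c_1e^(-t)cos(3t) - 2c_2e^(-t)sin(3t) - 3c_2e^(-t)cos(3t), y(t) = -c_1e^(-t)sin(3t) + c_1e^(-t)cos(3t) + c_2e^(-t)sin(3t) + c_2e^(-t)cos(3t)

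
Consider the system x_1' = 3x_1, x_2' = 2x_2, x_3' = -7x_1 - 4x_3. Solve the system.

x_1(t) = C_1e^(3t), x_2(t) = C_2e^(2t), x_3(t) = -C_1e^(3t) + C_3e^(-4t)

Coefficient matrix A = [[3, 0, 0], [0, 2, 0], [-7, 0, -4]].
det(A - λI) = 0 gives eigenvalues λ = 3, 2, -4.
For λ=3: eigenvector (1,0,-1).
For λ=2: eigenvector (0,1,0).
For λ=-4: eigenvector (0,0,1).
General solution: C_1e^(3t)(1,0,-1) + C_2e^(2t)(0,1,0) + C_3e^(-4t)(0,0,1).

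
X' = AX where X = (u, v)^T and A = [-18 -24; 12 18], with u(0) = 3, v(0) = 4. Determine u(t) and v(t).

u(t) = -11e^(6t) + 14e^(-6t), v(t) = 11e^(6t) - 7e^(-6t)

Coefficient matrix A = [[-18, -24], [12, 18]].
Characteristic polynomial det(A - λI) = λ^2 - 36 = 0.
Eigenvalues λ = -6, 6.
For λ=-6: (A-λI) row 1 is [-12, -24], so an eigenvector is (2, -1).
For λ=6: (A-λI) row 1 is [-24, -24], so an eigenvector is (1, -1).
General solution: c_1e^(-6t)(2,-1) + c_2e^(6t)(1,-1).
Applying u(0)=3, v(0)=4 gives c_1=7, c_2=-11.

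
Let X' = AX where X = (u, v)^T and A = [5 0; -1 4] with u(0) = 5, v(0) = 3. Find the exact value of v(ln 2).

-32

A = [[5,0],[-1,4]]; eigenvalues λ = 5, 4.
Eigenvectors: (1,-1) for λ=5, (0,-1) for λ=4.
From the initial condition, c_1 = 5, c_2 = -8.
v(ln 2) = (5)(2^5)(-1) + (-8)(2^4)(-1) = -32.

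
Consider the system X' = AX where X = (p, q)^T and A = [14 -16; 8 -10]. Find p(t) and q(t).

Coefficient matrix A = [[14, -16], [8, -10]].
Characteristic polynomial det(A - λI) = λ^2 - 4λ - 12 = 0.
Eigenvalues λ = -2, 6.
For λ=-2: (A-λI) row 1 is [16, -16], so an eigenvector is (-1, -1).
For λ=6: (A-λI) row 1 is [8, -16], so an eigenvector is (2, 1).
General solution: C_1e^(-2t)(-1,-1) + C_2e^(6t)(2,1).

p(t) = -C_1e^(-2t) + 2C_2e^(6t), q(t) = -C_1e^(-2t) + C_2e^(6t)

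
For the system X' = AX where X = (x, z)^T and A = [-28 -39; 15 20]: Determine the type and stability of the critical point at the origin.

stable spiral

A = [[-28,-39],[15,20]]; det(A-λI) = λ^2 + 8λ + 25.
λ = -4 ± 3i: negative real part.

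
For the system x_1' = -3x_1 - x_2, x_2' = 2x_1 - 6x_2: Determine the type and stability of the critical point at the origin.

stable node

A = [[-3,-1],[2,-6]]; det(A-λI) = λ^2 + 9λ + 20.
λ = -5, -4: both negative.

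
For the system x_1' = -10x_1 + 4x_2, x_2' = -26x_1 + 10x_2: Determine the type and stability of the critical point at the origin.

center

A = [[-10,4],[-26,10]]; det(A-λI) = λ^2 + 4.
λ = 0 ± 2i: zero real part.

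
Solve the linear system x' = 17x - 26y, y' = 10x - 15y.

Coefficient matrix A = [[17, -26], [10, -15]].
Characteristic polynomial det(A - λI) = λ^2 - 2λ + 5 = 0.
Eigenvalues λ = 1 ± 2i (complex conjugate pair).
For λ=1+2i: an eigenvector is (-3,-2) - i(2,1) = (-3 - 2i, -2 - i).
A real fundamental pair from Re and Im of e^((1+2i)t)v: X_1 = e^(t)(cos(2t)·(-3,-2) + sin(2t)·(2,1)), X_2 = e^(t)(sin(2t)·(-3,-2) - cos(2t)·(2,1)).
General solution: c_1X_1 + c_2X_2.

x(t) = 2c_1e^(t)sin(2t) - 3c_1e^(t)cos(2t) - 3c_2e^(t)sin(2t) - 2c_2e^(t)cos(2t), y(t) = c_1e^(t)sin(2t) - 2c_1e^(t)cos(2t) - 2c_2e^(t)sin(2t) - c_2e^(t)cos(2t)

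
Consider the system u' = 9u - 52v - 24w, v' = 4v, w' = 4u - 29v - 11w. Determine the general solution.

u(t) = -2C_1e^(-3t) + 3C_2e^(t) - 4C_3e^(4t), v(t) = C_3e^(4t), w(t) = -C_1e^(-3t) + C_2e^(t) - 3C_3e^(4t)

Coefficient matrix A = [[9, -52, -24], [0, 4, 0], [4, -29, -11]].
det(A - λI) = 0 gives eigenvalues λ = -3, 1, 4.
For λ=-3: eigenvector (-2,0,-1).
For λ=1: eigenvector (3,0,1).
For λ=4: eigenvector (-4,1,-3).
General solution: C_1e^(-3t)(-2,0,-1) + C_2e^(t)(3,0,1) + C_3e^(4t)(-4,1,-3).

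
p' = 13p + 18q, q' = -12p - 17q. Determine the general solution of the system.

p(t) = -C_1e^(-5t) + 3C_2e^(t), q(t) = C_1e^(-5t) - 2C_2e^(t)

Coefficient matrix A = [[13, 18], [-12, -17]].
Characteristic polynomial det(A - λI) = λ^2 + 4λ - 5 = 0.
Eigenvalues λ = -5, 1.
For λ=-5: (A-λI) row 1 is [18, 18], so an eigenvector is (-1, 1).
For λ=1: (A-λI) row 1 is [12, 18], so an eigenvector is (3, -2).
General solution: C_1e^(-5t)(-1,1) + C_2e^(t)(3,-2).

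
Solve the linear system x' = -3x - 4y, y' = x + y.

x(t) = 2c_1e^(-t) + 2c_2te^(-t) - c_2e^(-t), y(t) = -c_1e^(-t) - c_2te^(-t)

Coefficient matrix A = [[-3, -4], [1, 1]].
Characteristic polynomial det(A - λI) = λ^2 + 2λ + 1 = 0.
Single eigenvalue λ = -1 with algebraic multiplicity 2.
Eigenvector v = (2,-1); generalized eigenvector w with (A-λI)w=v is (-1,0).
General solution: e^(-t)[c_1·v + c_2·(t·v + w)].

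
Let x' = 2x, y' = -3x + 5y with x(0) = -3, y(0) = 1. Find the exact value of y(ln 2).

A = [[2,0],[-3,5]]; eigenvalues λ = 5, 2.
Eigenvectors: (0,1) for λ=5, (-1,-1) for λ=2.
From the initial condition, c_1 = 4, c_2 = 3.
y(ln 2) = (4)(2^5)(1) + (3)(2^2)(-1) = 116.

116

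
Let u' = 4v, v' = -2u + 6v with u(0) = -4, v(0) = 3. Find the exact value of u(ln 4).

2336

A = [[0,4],[-2,6]]; eigenvalues λ = 4, 2.
Eigenvectors: (1,1) for λ=4, (-2,-1) for λ=2.
From the initial condition, c_1 = 10, c_2 = 7.
u(ln 4) = (10)(4^4)(1) + (7)(4^2)(-2) = 2336.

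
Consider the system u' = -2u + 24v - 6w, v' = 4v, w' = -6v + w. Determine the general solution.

u(t) = c_1e^(-2t) + 6c_2e^(4t) - 2c_3e^(t), v(t) = c_2e^(4t), w(t) = -2c_2e^(4t) + c_3e^(t)

Coefficient matrix A = [[-2, 24, -6], [0, 4, 0], [0, -6, 1]].
det(A - λI) = 0 gives eigenvalues λ = -2, 4, 1.
For λ=-2: eigenvector (1,0,0).
For λ=4: eigenvector (6,1,-2).
For λ=1: eigenvector (-2,0,1).
General solution: c_1e^(-2t)(1,0,0) + c_2e^(4t)(6,1,-2) + c_3e^(t)(-2,0,1).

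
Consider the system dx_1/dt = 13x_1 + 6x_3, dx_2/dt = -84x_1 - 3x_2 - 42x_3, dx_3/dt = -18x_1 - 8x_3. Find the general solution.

Coefficient matrix A = [[13, 0, 6], [-84, -3, -42], [-18, 0, -8]].
det(A - λI) = 0 gives eigenvalues λ = 1, 4, -3.
For λ=1: eigenvector (1,0,-2).
For λ=4: eigenvector (2,-6,-3).
For λ=-3: eigenvector (0,1,0).
General solution: K_1e^(t)(1,0,-2) + K_2e^(4t)(2,-6,-3) + K_3e^(-3t)(0,1,0).

x_1(t) = K_1e^(t) + 2K_2e^(4t), x_2(t) = -6K_2e^(4t) + K_3e^(-3t), x_3(t) = -2K_1e^(t) - 3K_2e^(4t)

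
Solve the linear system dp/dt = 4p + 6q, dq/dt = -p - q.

p(t) = -2c_1e^(t) + 3c_2e^(2t), q(t) = c_1e^(t) - c_2e^(2t)

Coefficient matrix A = [[4, 6], [-1, -1]].
Characteristic polynomial det(A - λI) = λ^2 - 3λ + 2 = 0.
Eigenvalues λ = 1, 2.
For λ=1: (A-λI) row 1 is [3, 6], so an eigenvector is (-2, 1).
For λ=2: (A-λI) row 1 is [2, 6], so an eigenvector is (3, -1).
General solution: c_1e^(t)(-2,1) + c_2e^(2t)(3,-1).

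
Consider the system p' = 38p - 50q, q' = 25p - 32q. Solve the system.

p(t) = K_1e^(3t)sin(5t) + 3K_1e^(3t)cos(5t) + 3K_2e^(3t)sin(5t) - K_2e^(3t)cos(5t), q(t) = K_1e^(3t)sin(5t) + 2K_1e^(3t)cos(5t) + 2K_2e^(3t)sin(5t) - K_2e^(3t)cos(5t)

Coefficient matrix A = [[38, -50], [25, -32]].
Characteristic polynomial det(A - λI) = λ^2 - 6λ + 34 = 0.
Eigenvalues λ = 3 ± 5i (complex conjugate pair).
For λ=3+5i: an eigenvector is (3,2) - i(1,1) = (3 - i, 2 - i).
A real fundamental pair from Re and Im of e^((3+5i)t)v: X_1 = e^(3t)(cos(5t)·(3,2) + sin(5t)·(1,1)), X_2 = e^(3t)(sin(5t)·(3,2) - cos(5t)·(1,1)).
General solution: K_1X_1 + K_2X_2.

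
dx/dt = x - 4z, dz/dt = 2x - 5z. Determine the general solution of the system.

x(t) = -2C_1e^(-t) + C_2e^(-3t), z(t) = -C_1e^(-t) + C_2e^(-3t)

Coefficient matrix A = [[1, -4], [2, -5]].
Characteristic polynomial det(A - λI) = λ^2 + 4λ + 3 = 0.
Eigenvalues λ = -1, -3.
For λ=-1: (A-λI) row 1 is [2, -4], so an eigenvector is (-2, -1).
For λ=-3: (A-λI) row 1 is [4, -4], so an eigenvector is (1, 1).
General solution: C_1e^(-t)(-2,-1) + C_2e^(-3t)(1,1).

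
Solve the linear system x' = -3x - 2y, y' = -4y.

x(t) = c_1e^(-3t) + 2c_2e^(-4t), y(t) = c_2e^(-4t)

Coefficient matrix A = [[-3, -2], [0, -4]].
Characteristic polynomial det(A - λI) = λ^2 + 7λ + 12 = 0.
Eigenvalues λ = -3, -4.
For λ=-3: (A-λI) row 1 is [0, -2], so an eigenvector is (1, 0).
For λ=-4: (A-λI) row 1 is [1, -2], so an eigenvector is (2, 1).
General solution: c_1e^(-3t)(1,0) + c_2e^(-4t)(2,1).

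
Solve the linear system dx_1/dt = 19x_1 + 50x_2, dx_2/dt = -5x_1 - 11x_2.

x_1(t) = -C_1e^(4t)sin(5t) + 3C_1e^(4t)cos(5t) + 3C_2e^(4t)sin(5t) + C_2e^(4t)cos(5t), x_2(t) = -C_1e^(4t)cos(5t) - C_2e^(4t)sin(5t)

Coefficient matrix A = [[19, 50], [-5, -11]].
Characteristic polynomial det(A - λI) = λ^2 - 8λ + 41 = 0.
Eigenvalues λ = 4 ± 5i (complex conjugate pair).
For λ=4+5i: an eigenvector is (3,-1) - i(-1,0) = (3 + i, -1).
A real fundamental pair from Re and Im of e^((4+5i)t)v: X_1 = e^(4t)(cos(5t)·(3,-1) + sin(5t)·(-1,0)), X_2 = e^(4t)(sin(5t)·(3,-1) - cos(5t)·(-1,0)).
General solution: C_1X_1 + C_2X_2.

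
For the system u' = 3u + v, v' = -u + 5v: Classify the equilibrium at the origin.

A = [[3,1],[-1,5]]; det(A-λI) = λ^2 - 8λ + 16.
repeated λ = 4 with a single eigenvector.

unstable improper node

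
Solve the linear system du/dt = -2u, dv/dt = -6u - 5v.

Coefficient matrix A = [[-2, 0], [-6, -5]].
Characteristic polynomial det(A - λI) = λ^2 + 7λ + 10 = 0.
Eigenvalues λ = -2, -5.
For λ=-2: (A-λI) row 2 is [-6, -3], so an eigenvector is (1, -2).
For λ=-5: (A-λI) row 1 is [3, 0], so an eigenvector is (0, -1).
General solution: K_1e^(-2t)(1,-2) + K_2e^(-5t)(0,-1).

u(t) = K_1e^(-2t), v(t) = -2K_1e^(-2t) - K_2e^(-5t)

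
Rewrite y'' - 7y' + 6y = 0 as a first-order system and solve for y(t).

y(t) = c_1e^(6t) + c_2e^(t)

Let x_1 = y, x_2 = y'. Then x_1' = x_2 and x_2' = -6x_1 + 7x_2.
A = [[0,1],[-6,7]]; det(A-λI) = λ^2 - 7λ + 6.
Eigenvalues λ = 6, 1 with eigenvectors (1,6), (1,1).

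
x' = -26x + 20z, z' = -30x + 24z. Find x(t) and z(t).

x(t) = 2c_1e^(4t) - c_2e^(-6t), z(t) = 3c_1e^(4t) - c_2e^(-6t)

Coefficient matrix A = [[-26, 20], [-30, 24]].
Characteristic polynomial det(A - λI) = λ^2 + 2λ - 24 = 0.
Eigenvalues λ = 4, -6.
For λ=4: (A-λI) row 1 is [-30, 20], so an eigenvector is (2, 3).
For λ=-6: (A-λI) row 1 is [-20, 20], so an eigenvector is (-1, -1).
General solution: c_1e^(4t)(2,3) + c_2e^(-6t)(-1,-1).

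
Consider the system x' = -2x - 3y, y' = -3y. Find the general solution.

x(t) = -3C_1e^(-3t) + C_2e^(-2t), y(t) = -C_1e^(-3t)

Coefficient matrix A = [[-2, -3], [0, -3]].
Characteristic polynomial det(A - λI) = λ^2 + 5λ + 6 = 0.
Eigenvalues λ = -3, -2.
For λ=-3: (A-λI) row 1 is [1, -3], so an eigenvector is (-3, -1).
For λ=-2: (A-λI) row 1 is [0, -3], so an eigenvector is (1, 0).
General solution: C_1e^(-3t)(-3,-1) + C_2e^(-2t)(1,0).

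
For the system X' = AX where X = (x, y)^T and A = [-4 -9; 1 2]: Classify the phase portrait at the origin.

stable improper node

A = [[-4,-9],[1,2]]; det(A-λI) = λ^2 + 2λ + 1.
repeated λ = -1 with a single eigenvector.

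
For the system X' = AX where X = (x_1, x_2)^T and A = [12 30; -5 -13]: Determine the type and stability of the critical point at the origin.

A = [[12,30],[-5,-13]]; det(A-λI) = λ^2 + λ - 6.
λ = 2, -3: opposite signs.

saddle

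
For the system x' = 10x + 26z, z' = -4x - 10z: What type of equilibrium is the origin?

A = [[10,26],[-4,-10]]; det(A-λI) = λ^2 + 4.
λ = 0 ± 2i: zero real part.

center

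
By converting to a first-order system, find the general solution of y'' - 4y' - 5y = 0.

y(t) = K_1e^(-t) + K_2e^(5t)

Let x_1 = y, x_2 = y'. Then x_1' = x_2 and x_2' = 5x_1 + 4x_2.
A = [[0,1],[5,4]]; det(A-λI) = λ^2 - 4λ - 5.
Eigenvalues λ = -1, 5 with eigenvectors (1,-1), (1,5).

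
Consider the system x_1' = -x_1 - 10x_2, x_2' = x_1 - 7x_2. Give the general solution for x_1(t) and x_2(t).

x_1(t) = 3c_1e^(-4t)sin(t) + c_1e^(-4t)cos(t) + c_2e^(-4t)sin(t) - 3c_2e^(-4t)cos(t), x_2(t) = c_1e^(-4t)sin(t) - c_2e^(-4t)cos(t)

Coefficient matrix A = [[-1, -10], [1, -7]].
Characteristic polynomial det(A - λI) = λ^2 + 8λ + 17 = 0.
Eigenvalues λ = -4 ± i (complex conjugate pair).
For λ=-4+i: an eigenvector is (1,0) - i(3,1) = (1 - 3i, 0 - i).
A real fundamental pair from Re and Im of e^((-4+i)t)v: X_1 = e^(-4t)(cos(t)·(1,0) + sin(t)·(3,1)), X_2 = e^(-4t)(sin(t)·(1,0) - cos(t)·(3,1)).
General solution: c_1X_1 + c_2X_2.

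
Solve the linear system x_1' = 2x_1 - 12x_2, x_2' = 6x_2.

Coefficient matrix A = [[2, -12], [0, 6]].
Characteristic polynomial det(A - λI) = λ^2 - 8λ + 12 = 0.
Eigenvalues λ = 6, 2.
For λ=6: (A-λI) row 1 is [-4, -12], so an eigenvector is (-3, 1).
For λ=2: (A-λI) row 1 is [0, -12], so an eigenvector is (1, 0).
General solution: C_1e^(6t)(-3,1) + C_2e^(2t)(1,0).

x_1(t) = -3C_1e^(6t) + C_2e^(2t), x_2(t) = C_1e^(6t)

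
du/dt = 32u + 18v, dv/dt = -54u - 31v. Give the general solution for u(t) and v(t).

u(t) = K_1e^(-4t) + 2K_2e^(5t), v(t) = -2K_1e^(-4t) - 3K_2e^(5t)

Coefficient matrix A = [[32, 18], [-54, -31]].
Characteristic polynomial det(A - λI) = λ^2 - λ - 20 = 0.
Eigenvalues λ = -4, 5.
For λ=-4: (A-λI) row 1 is [36, 18], so an eigenvector is (1, -2).
For λ=5: (A-λI) row 1 is [27, 18], so an eigenvector is (2, -3).
General solution: K_1e^(-4t)(1,-2) + K_2e^(5t)(2,-3).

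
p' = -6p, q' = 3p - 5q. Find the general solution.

p(t) = c_1e^(-6t), q(t) = -3c_1e^(-6t) + c_2e^(-5t)

Coefficient matrix A = [[-6, 0], [3, -5]].
Characteristic polynomial det(A - λI) = λ^2 + 11λ + 30 = 0.
Eigenvalues λ = -6, -5.
For λ=-6: (A-λI) row 2 is [3, 1], so an eigenvector is (1, -3).
For λ=-5: (A-λI) row 1 is [-1, 0], so an eigenvector is (0, 1).
General solution: c_1e^(-6t)(1,-3) + c_2e^(-5t)(0,1).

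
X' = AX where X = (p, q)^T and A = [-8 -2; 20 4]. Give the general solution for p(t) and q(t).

p(t) = -c_1e^(-2t)sin(2t) + c_2e^(-2t)cos(2t), q(t) = 3c_1e^(-2t)sin(2t) + c_1e^(-2t)cos(2t) + c_2e^(-2t)sin(2t) - 3c_2e^(-2t)cos(2t)

Coefficient matrix A = [[-8, -2], [20, 4]].
Characteristic polynomial det(A - λI) = λ^2 + 4λ + 8 = 0.
Eigenvalues λ = -2 ± 2i (complex conjugate pair).
For λ=-2+2i: an eigenvector is (0,1) - i(-1,3) = (0 + i, 1 - 3i).
A real fundamental pair from Re and Im of e^((-2+2i)t)v: X_1 = e^(-2t)(cos(2t)·(0,1) + sin(2t)·(-1,3)), X_2 = e^(-2t)(sin(2t)·(0,1) - cos(2t)·(-1,3)).
General solution: c_1X_1 + c_2X_2.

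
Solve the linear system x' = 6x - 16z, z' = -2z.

x(t) = -C_1e^(6t) - 2C_2e^(-2t), z(t) = -C_2e^(-2t)

Coefficient matrix A = [[6, -16], [0, -2]].
Characteristic polynomial det(A - λI) = λ^2 - 4λ - 12 = 0.
Eigenvalues λ = 6, -2.
For λ=6: (A-λI) row 1 is [0, -16], so an eigenvector is (-1, 0).
For λ=-2: (A-λI) row 1 is [8, -16], so an eigenvector is (-2, -1).
General solution: C_1e^(6t)(-1,0) + C_2e^(-2t)(-2,-1).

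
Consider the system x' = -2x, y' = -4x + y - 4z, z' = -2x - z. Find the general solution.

Coefficient matrix A = [[-2, 0, 0], [-4, 1, -4], [-2, 0, -1]].
det(A - λI) = 0 gives eigenvalues λ = -2, 1, -1.
For λ=-2: eigenvector (1,4,2).
For λ=1: eigenvector (0,1,0).
For λ=-1: eigenvector (0,2,1).
General solution: c_1e^(-2t)(1,4,2) + c_2e^(t)(0,1,0) + c_3e^(-t)(0,2,1).

x(t) = c_1e^(-2t), y(t) = 4c_1e^(-2t) + c_2e^(t) + 2c_3e^(-t), z(t) = 2c_1e^(-2t) + c_3e^(-t)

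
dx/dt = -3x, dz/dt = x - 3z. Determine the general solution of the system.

x(t) = K_2e^(-3t), z(t) = K_1e^(-3t) + K_2te^(-3t) + 3K_2e^(-3t)

Coefficient matrix A = [[-3, 0], [1, -3]].
Characteristic polynomial det(A - λI) = λ^2 + 6λ + 9 = 0.
Single eigenvalue λ = -3 with algebraic multiplicity 2.
Eigenvector v = (0,1); generalized eigenvector w with (A-λI)w=v is (1,3).
General solution: e^(-3t)[K_1·v + K_2·(t·v + w)].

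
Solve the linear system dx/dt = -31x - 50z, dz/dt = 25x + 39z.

x(t) = -3C_1e^(4t)sin(5t) - C_1e^(4t)cos(5t) - C_2e^(4t)sin(5t) + 3C_2e^(4t)cos(5t), z(t) = 2C_1e^(4t)sin(5t) + C_1e^(4t)cos(5t) + C_2e^(4t)sin(5t) - 2C_2e^(4t)cos(5t)

Coefficient matrix A = [[-31, -50], [25, 39]].
Characteristic polynomial det(A - λI) = λ^2 - 8λ + 41 = 0.
Eigenvalues λ = 4 ± 5i (complex conjugate pair).
For λ=4+5i: an eigenvector is (-1,1) - i(-3,2) = (-1 + 3i, 1 - 2i).
A real fundamental pair from Re and Im of e^((4+5i)t)v: X_1 = e^(4t)(cos(5t)·(-1,1) + sin(5t)·(-3,2)), X_2 = e^(4t)(sin(5t)·(-1,1) - cos(5t)·(-3,2)).
General solution: C_1X_1 + C_2X_2.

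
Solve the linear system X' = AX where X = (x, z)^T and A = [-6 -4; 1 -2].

Coefficient matrix A = [[-6, -4], [1, -2]].
Characteristic polynomial det(A - λI) = λ^2 + 8λ + 16 = 0.
Single eigenvalue λ = -4 with algebraic multiplicity 2.
Eigenvector v = (2,-1); generalized eigenvector w with (A-λI)w=v is (-1,0).
General solution: e^(-4t)[c_1·v + c_2·(t·v + w)].

x(t) = 2c_1e^(-4t) + 2c_2te^(-4t) - c_2e^(-4t), z(t) = -c_1e^(-4t) - c_2te^(-4t)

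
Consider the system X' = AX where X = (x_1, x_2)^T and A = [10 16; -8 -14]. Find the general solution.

Coefficient matrix A = [[10, 16], [-8, -14]].
Characteristic polynomial det(A - λI) = λ^2 + 4λ - 12 = 0.
Eigenvalues λ = 2, -6.
For λ=2: (A-λI) row 1 is [8, 16], so an eigenvector is (-2, 1).
For λ=-6: (A-λI) row 1 is [16, 16], so an eigenvector is (1, -1).
General solution: K_1e^(2t)(-2,1) + K_2e^(-6t)(1,-1).

x_1(t) = -2K_1e^(2t) + K_2e^(-6t), x_2(t) = K_1e^(2t) - K_2e^(-6t)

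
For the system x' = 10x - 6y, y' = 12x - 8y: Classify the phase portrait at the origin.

saddle

A = [[10,-6],[12,-8]]; det(A-λI) = λ^2 - 2λ - 8.
λ = 4, -2: opposite signs.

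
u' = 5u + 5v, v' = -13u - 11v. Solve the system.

u(t) = -c_1e^(-3t)sin(t) - 2c_1e^(-3t)cos(t) - 2c_2e^(-3t)sin(t) + c_2e^(-3t)cos(t), v(t) = 2c_1e^(-3t)sin(t) + 3c_1e^(-3t)cos(t) + 3c_2e^(-3t)sin(t) - 2c_2e^(-3t)cos(t)

Coefficient matrix A = [[5, 5], [-13, -11]].
Characteristic polynomial det(A - λI) = λ^2 + 6λ + 10 = 0.
Eigenvalues λ = -3 ± i (complex conjugate pair).
For λ=-3+i: an eigenvector is (-2,3) - i(-1,2) = (-2 + i, 3 - 2i).
A real fundamental pair from Re and Im of e^((-3+i)t)v: X_1 = e^(-3t)(cos(t)·(-2,3) + sin(t)·(-1,2)), X_2 = e^(-3t)(sin(t)·(-2,3) - cos(t)·(-1,2)).
General solution: c_1X_1 + c_2X_2.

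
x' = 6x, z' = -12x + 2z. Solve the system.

x(t) = -C_1e^(6t), z(t) = 3C_1e^(6t) - C_2e^(2t)

Coefficient matrix A = [[6, 0], [-12, 2]].
Characteristic polynomial det(A - λI) = λ^2 - 8λ + 12 = 0.
Eigenvalues λ = 6, 2.
For λ=6: (A-λI) row 2 is [-12, -4], so an eigenvector is (-1, 3).
For λ=2: (A-λI) row 1 is [4, 0], so an eigenvector is (0, -1).
General solution: C_1e^(6t)(-1,3) + C_2e^(2t)(0,-1).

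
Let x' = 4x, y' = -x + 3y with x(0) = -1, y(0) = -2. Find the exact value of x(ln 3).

-81

A = [[4,0],[-1,3]]; eigenvalues λ = 3, 4.
Eigenvectors: (0,1) for λ=3, (-1,1) for λ=4.
From the initial condition, c_1 = -3, c_2 = 1.
x(ln 3) = (-3)(3^3)(0) + (1)(3^4)(-1) = -81.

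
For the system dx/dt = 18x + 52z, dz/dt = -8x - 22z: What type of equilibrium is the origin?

stable spiral

A = [[18,52],[-8,-22]]; det(A-λI) = λ^2 + 4λ + 20.
λ = -2 ± 4i: negative real part.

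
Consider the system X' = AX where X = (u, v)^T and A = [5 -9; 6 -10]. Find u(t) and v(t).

Coefficient matrix A = [[5, -9], [6, -10]].
Characteristic polynomial det(A - λI) = λ^2 + 5λ + 4 = 0.
Eigenvalues λ = -1, -4.
For λ=-1: (A-λI) row 1 is [6, -9], so an eigenvector is (-3, -2).
For λ=-4: (A-λI) row 1 is [9, -9], so an eigenvector is (1, 1).
General solution: c_1e^(-t)(-3,-2) + c_2e^(-4t)(1,1).

u(t) = -3c_1e^(-t) + c_2e^(-4t), v(t) = -2c_1e^(-t) + c_2e^(-4t)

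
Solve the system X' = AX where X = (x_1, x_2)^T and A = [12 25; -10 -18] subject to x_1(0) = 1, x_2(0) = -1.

Coefficient matrix A = [[12, 25], [-10, -18]].
Characteristic polynomial det(A - λI) = λ^2 + 6λ + 34 = 0.
Eigenvalues λ = -3 ± 5i (complex conjugate pair).
For λ=-3+5i: an eigenvector is (-2,1) - i(-1,1) = (-2 + i, 1 - i).
A real fundamental pair from Re and Im of e^((-3+5i)t)v: X_1 = e^(-3t)(cos(5t)·(-2,1) + sin(5t)·(-1,1)), X_2 = e^(-3t)(sin(5t)·(-2,1) - cos(5t)·(-1,1)).
General solution: c_1X_1 + c_2X_2.
Applying x_1(0)=1, x_2(0)=-1 gives c_1=0, c_2=1.

x_1(t) = -2e^(-3t)sin(5t) + e^(-3t)cos(5t), x_2(t) = e^(-3t)sin(5t) - e^(-3t)cos(5t)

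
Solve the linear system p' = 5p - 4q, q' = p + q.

Coefficient matrix A = [[5, -4], [1, 1]].
Characteristic polynomial det(A - λI) = λ^2 - 6λ + 9 = 0.
Single eigenvalue λ = 3 with algebraic multiplicity 2.
Eigenvector v = (2,1); generalized eigenvector w with (A-λI)w=v is (-1,-1).
General solution: e^(3t)[K_1·v + K_2·(t·v + w)].

p(t) = 2K_1e^(3t) + 2K_2te^(3t) - K_2e^(3t), q(t) = K_1e^(3t) + K_2te^(3t) - K_2e^(3t)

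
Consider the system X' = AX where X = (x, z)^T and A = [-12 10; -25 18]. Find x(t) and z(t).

Coefficient matrix A = [[-12, 10], [-25, 18]].
Characteristic polynomial det(A - λI) = λ^2 - 6λ + 34 = 0.
Eigenvalues λ = 3 ± 5i (complex conjugate pair).
For λ=3+5i: an eigenvector is (-1,-1) - i(1,2) = (-1 - i, -1 - 2i).
A real fundamental pair from Re and Im of e^((3+5i)t)v: X_1 = e^(3t)(cos(5t)·(-1,-1) + sin(5t)·(1,2)), X_2 = e^(3t)(sin(5t)·(-1,-1) - cos(5t)·(1,2)).
General solution: C_1X_1 + C_2X_2.

x(t) = C_1e^(3t)sin(5t) - C_1e^(3t)cos(5t) - C_2e^(3t)sin(5t) - C_2e^(3t)cos(5t), z(t) = 2C_1e^(3t)sin(5t) - C_1e^(3t)cos(5t) - C_2e^(3t)sin(5t) - 2C_2e^(3t)cos(5t)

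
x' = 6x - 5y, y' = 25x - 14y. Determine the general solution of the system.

Coefficient matrix A = [[6, -5], [25, -14]].
Characteristic polynomial det(A - λI) = λ^2 + 8λ + 41 = 0.
Eigenvalues λ = -4 ± 5i (complex conjugate pair).
For λ=-4+5i: an eigenvector is (1,2) - i(0,1) = (1, 2 - i).
A real fundamental pair from Re and Im of e^((-4+5i)t)v: X_1 = e^(-4t)(cos(5t)·(1,2) + sin(5t)·(0,1)), X_2 = e^(-4t)(sin(5t)·(1,2) - cos(5t)·(0,1)).
General solution: C_1X_1 + C_2X_2.

x(t) = C_1e^(-4t)cos(5t) + C_2e^(-4t)sin(5t), y(t) = C_1e^(-4t)sin(5t) + 2C_1e^(-4t)cos(5t) + 2C_2e^(-4t)sin(5t) - C_2e^(-4t)cos(5t)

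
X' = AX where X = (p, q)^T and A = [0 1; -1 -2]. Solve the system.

p(t) = c_1e^(-t) + c_2te^(-t) + 2c_2e^(-t), q(t) = -c_1e^(-t) - c_2te^(-t) - c_2e^(-t)

Coefficient matrix A = [[0, 1], [-1, -2]].
Characteristic polynomial det(A - λI) = λ^2 + 2λ + 1 = 0.
Single eigenvalue λ = -1 with algebraic multiplicity 2.
Eigenvector v = (1,-1); generalized eigenvector w with (A-λI)w=v is (2,-1).
General solution: e^(-t)[c_1·v + c_2·(t·v + w)].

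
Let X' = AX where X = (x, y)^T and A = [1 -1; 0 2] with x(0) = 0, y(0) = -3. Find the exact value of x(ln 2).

A = [[1,-1],[0,2]]; eigenvalues λ = 2, 1.
Eigenvectors: (1,-1) for λ=2, (1,0) for λ=1.
From the initial condition, c_1 = 3, c_2 = -3.
x(ln 2) = (3)(2^2)(1) + (-3)(2^1)(1) = 6.

6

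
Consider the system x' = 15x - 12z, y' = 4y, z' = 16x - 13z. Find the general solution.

x(t) = K_1e^(3t) + 3K_3e^(-t), y(t) = K_2e^(4t), z(t) = K_1e^(3t) + 4K_3e^(-t)

Coefficient matrix A = [[15, 0, -12], [0, 4, 0], [16, 0, -13]].
det(A - λI) = 0 gives eigenvalues λ = 3, 4, -1.
For λ=3: eigenvector (1,0,1).
For λ=4: eigenvector (0,1,0).
For λ=-1: eigenvector (3,0,4).
General solution: K_1e^(3t)(1,0,1) + K_2e^(4t)(0,1,0) + K_3e^(-t)(3,0,4).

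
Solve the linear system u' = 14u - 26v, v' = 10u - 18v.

Coefficient matrix A = [[14, -26], [10, -18]].
Characteristic polynomial det(A - λI) = λ^2 + 4λ + 8 = 0.
Eigenvalues λ = -2 ± 2i (complex conjugate pair).
For λ=-2+2i: an eigenvector is (-2,-1) - i(-3,-2) = (-2 + 3i, -1 + 2i).
A real fundamental pair from Re and Im of e^((-2+2i)t)v: X_1 = e^(-2t)(cos(2t)·(-2,-1) + sin(2t)·(-3,-2)), X_2 = e^(-2t)(sin(2t)·(-2,-1) - cos(2t)·(-3,-2)).
General solution: K_1X_1 + K_2X_2.

u(t) = -3K_1e^(-2t)sin(2t) - 2K_1e^(-2t)cos(2t) - 2K_2e^(-2t)sin(2t) + 3K_2e^(-2t)cos(2t), v(t) = -2K_1e^(-2t)sin(2t) - K_1e^(-2t)cos(2t) - K_2e^(-2t)sin(2t) + 2K_2e^(-2t)cos(2t)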